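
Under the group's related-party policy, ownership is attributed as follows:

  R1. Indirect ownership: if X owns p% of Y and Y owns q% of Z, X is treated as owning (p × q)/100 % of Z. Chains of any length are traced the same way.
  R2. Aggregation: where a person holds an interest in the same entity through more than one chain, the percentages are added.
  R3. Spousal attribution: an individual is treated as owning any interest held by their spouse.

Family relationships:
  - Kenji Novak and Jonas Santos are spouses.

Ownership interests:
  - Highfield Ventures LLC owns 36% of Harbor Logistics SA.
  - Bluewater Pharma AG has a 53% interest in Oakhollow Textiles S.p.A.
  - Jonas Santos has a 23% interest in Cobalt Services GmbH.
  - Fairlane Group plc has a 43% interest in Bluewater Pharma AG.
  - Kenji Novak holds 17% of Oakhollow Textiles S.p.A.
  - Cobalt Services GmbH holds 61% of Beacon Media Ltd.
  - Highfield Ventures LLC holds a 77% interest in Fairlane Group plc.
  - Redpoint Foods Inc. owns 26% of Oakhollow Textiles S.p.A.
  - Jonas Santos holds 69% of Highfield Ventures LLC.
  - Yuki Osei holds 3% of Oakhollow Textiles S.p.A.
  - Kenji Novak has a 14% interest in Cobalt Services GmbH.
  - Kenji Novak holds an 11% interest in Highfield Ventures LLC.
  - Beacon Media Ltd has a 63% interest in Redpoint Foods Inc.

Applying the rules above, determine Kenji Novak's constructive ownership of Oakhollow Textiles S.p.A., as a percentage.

By spousal attribution (R3), Kenji Novak is treated as also owning Jonas Santos's interest in Highfield Ventures LLC, giving 11% + 69% = 80%.
By spousal attribution (R3), Kenji Novak is treated as also owning Jonas Santos's interest in Cobalt Services GmbH, giving 14% + 23% = 37%.
Chain via Highfield Ventures LLC → Fairlane Group plc → Bluewater Pharma AG (R1): 80% × 77% × 43% × 53% = 14.03864% of Oakhollow Textiles S.p.A.
Chain via Cobalt Services GmbH → Beacon Media Ltd → Redpoint Foods Inc. (R1): 37% × 61% × 63% × 26% = 3.696966% of Oakhollow Textiles S.p.A.
Direct interest in Oakhollow Textiles S.p.A: 17%.
Aggregating (R2): 14.03864% + 3.696966% + 17% = 34.735606%.

34.735606%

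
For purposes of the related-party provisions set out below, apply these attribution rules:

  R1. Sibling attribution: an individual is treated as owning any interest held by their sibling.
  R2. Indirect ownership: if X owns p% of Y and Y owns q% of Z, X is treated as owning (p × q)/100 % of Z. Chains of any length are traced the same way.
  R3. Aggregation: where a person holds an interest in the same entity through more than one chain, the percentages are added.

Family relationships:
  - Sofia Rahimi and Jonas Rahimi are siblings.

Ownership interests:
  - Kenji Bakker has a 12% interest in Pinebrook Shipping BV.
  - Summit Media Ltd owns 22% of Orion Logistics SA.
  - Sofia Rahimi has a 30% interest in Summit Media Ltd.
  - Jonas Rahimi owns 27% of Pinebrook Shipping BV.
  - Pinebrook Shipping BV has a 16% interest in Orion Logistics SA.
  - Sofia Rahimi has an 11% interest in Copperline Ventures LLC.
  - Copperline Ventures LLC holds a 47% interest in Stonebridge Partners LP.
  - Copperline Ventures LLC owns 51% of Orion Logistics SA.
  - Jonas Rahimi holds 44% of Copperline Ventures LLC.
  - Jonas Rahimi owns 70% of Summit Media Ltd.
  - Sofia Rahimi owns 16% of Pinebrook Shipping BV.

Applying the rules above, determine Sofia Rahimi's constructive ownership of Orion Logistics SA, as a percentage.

56.93%

By sibling attribution (R1), Sofia Rahimi is treated as also owning Jonas Rahimi's interest in Summit Media Ltd, giving 30% + 70% = 100%.
By sibling attribution (R1), Sofia Rahimi is treated as also owning Jonas Rahimi's interest in Copperline Ventures LLC, giving 11% + 44% = 55%.
By sibling attribution (R1), Sofia Rahimi is treated as also owning Jonas Rahimi's interest in Pinebrook Shipping BV, giving 16% + 27% = 43%.
Chain via Summit Media Ltd (R2): 100% × 22% = 22% of Orion Logistics SA.
Chain via Copperline Ventures LLC (R2): 55% × 51% = 28.05% of Orion Logistics SA.
Chain via Pinebrook Shipping BV (R2): 43% × 16% = 6.88% of Orion Logistics SA.
Aggregating (R3): 22% + 28.05% + 6.88% = 56.93%.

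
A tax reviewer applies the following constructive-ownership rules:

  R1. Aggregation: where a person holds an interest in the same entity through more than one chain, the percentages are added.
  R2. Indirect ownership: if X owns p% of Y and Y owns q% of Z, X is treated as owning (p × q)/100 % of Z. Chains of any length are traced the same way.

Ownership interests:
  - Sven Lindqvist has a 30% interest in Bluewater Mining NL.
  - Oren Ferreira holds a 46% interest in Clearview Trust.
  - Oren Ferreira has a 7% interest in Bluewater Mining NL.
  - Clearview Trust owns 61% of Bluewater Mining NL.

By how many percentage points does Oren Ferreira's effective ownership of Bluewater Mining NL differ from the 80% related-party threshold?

44.94

Chain via Clearview Trust (R2): 46% × 61% = 28.06% of Bluewater Mining NL.
Direct interest in Bluewater Mining NL: 7%.
Aggregating (R1): 28.06% + 7% = 35.06%.
35.06% falls short of the 80% threshold by 44.94 percentage points.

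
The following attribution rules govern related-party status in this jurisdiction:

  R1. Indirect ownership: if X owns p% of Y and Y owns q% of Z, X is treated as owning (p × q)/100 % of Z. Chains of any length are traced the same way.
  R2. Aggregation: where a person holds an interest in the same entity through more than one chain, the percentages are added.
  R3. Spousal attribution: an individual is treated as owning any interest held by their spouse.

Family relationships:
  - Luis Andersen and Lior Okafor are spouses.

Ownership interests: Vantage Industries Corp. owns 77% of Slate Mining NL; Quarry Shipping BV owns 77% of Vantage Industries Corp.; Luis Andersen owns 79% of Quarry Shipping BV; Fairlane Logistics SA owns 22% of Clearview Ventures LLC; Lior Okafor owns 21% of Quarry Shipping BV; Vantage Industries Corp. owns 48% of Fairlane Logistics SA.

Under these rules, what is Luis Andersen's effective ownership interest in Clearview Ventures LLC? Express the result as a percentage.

8.1312%

By spousal attribution (R3), Luis Andersen is treated as also owning Lior Okafor's interest in Quarry Shipping BV, giving 79% + 21% = 100%.
Chain via Quarry Shipping BV → Vantage Industries Corp. → Fairlane Logistics SA (R1): 100% × 77% × 48% × 22% = 8.1312% of Clearview Ventures LLC.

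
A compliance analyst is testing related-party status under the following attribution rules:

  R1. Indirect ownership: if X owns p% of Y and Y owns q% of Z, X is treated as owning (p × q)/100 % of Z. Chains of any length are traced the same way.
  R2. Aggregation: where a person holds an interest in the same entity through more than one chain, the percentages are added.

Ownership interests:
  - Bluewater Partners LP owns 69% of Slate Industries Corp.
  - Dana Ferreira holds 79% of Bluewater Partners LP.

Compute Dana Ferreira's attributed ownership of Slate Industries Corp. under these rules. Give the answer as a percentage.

Chain via Bluewater Partners LP (R1): 79% × 69% = 54.51% of Slate Industries Corp.

54.51%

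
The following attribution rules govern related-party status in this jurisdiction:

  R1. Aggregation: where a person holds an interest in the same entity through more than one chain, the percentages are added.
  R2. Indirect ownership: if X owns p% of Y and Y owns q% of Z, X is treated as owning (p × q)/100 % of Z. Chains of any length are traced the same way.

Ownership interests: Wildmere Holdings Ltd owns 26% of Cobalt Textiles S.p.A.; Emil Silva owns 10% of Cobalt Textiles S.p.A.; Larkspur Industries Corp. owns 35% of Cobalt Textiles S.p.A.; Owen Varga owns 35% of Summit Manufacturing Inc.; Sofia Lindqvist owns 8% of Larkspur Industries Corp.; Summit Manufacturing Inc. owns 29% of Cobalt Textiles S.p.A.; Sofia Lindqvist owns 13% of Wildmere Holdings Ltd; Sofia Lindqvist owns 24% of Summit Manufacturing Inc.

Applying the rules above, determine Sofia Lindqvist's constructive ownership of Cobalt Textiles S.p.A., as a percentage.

13.14%

Chain via Wildmere Holdings Ltd (R2): 13% × 26% = 3.38% of Cobalt Textiles S.p.A.
Chain via Summit Manufacturing Inc. (R2): 24% × 29% = 6.96% of Cobalt Textiles S.p.A.
Chain via Larkspur Industries Corp. (R2): 8% × 35% = 2.8% of Cobalt Textiles S.p.A.
Aggregating (R1): 3.38% + 6.96% + 2.8% = 13.14%.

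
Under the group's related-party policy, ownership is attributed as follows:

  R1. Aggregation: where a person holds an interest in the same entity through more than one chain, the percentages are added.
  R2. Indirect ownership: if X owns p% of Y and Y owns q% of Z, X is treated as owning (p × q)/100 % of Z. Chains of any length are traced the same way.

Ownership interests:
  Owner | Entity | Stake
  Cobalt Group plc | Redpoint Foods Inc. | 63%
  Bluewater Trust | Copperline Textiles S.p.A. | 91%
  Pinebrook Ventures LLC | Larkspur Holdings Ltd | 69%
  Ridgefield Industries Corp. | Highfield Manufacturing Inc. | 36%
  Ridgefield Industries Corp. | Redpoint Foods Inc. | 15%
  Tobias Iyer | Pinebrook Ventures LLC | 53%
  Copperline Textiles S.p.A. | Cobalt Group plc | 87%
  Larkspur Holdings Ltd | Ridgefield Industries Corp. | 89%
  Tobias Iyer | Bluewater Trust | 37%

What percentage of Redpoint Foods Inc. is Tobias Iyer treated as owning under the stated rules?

23.336622%

Chain via Bluewater Trust → Copperline Textiles S.p.A. → Cobalt Group plc (R2): 37% × 91% × 87% × 63% = 18.454527% of Redpoint Foods Inc.
Chain via Pinebrook Ventures LLC → Larkspur Holdings Ltd → Ridgefield Industries Corp. (R2): 53% × 69% × 89% × 15% = 4.882095% of Redpoint Foods Inc.
Aggregating (R1): 18.454527% + 4.882095% = 23.336622%.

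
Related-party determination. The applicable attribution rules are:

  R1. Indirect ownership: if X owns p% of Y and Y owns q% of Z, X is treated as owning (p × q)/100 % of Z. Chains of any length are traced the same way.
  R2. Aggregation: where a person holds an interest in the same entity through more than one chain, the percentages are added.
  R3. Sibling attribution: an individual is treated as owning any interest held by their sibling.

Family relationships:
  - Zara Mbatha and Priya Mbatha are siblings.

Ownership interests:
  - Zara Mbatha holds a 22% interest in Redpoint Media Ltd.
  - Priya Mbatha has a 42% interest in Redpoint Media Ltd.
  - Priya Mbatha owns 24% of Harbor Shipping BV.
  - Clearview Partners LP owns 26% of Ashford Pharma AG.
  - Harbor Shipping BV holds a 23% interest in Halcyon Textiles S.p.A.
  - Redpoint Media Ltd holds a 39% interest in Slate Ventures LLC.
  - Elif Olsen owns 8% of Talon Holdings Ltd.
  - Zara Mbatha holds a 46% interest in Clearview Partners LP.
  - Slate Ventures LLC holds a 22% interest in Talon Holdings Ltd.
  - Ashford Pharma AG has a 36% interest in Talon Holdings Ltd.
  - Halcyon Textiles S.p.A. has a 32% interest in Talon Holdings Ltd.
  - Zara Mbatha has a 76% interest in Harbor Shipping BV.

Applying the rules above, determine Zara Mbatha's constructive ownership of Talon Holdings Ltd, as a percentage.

17.1568%

By sibling attribution (R3), Zara Mbatha is treated as also owning Priya Mbatha's interest in Redpoint Media Ltd, giving 22% + 42% = 64%.
By sibling attribution (R3), Zara Mbatha is treated as also owning Priya Mbatha's interest in Harbor Shipping BV, giving 76% + 24% = 100%.
Chain via Redpoint Media Ltd → Slate Ventures LLC (R1): 64% × 39% × 22% = 5.4912% of Talon Holdings Ltd.
Chain via Harbor Shipping BV → Halcyon Textiles S.p.A. (R1): 100% × 23% × 32% = 7.36% of Talon Holdings Ltd.
Chain via Clearview Partners LP → Ashford Pharma AG (R1): 46% × 26% × 36% = 4.3056% of Talon Holdings Ltd.
Aggregating (R2): 5.4912% + 7.36% + 4.3056% = 17.1568%.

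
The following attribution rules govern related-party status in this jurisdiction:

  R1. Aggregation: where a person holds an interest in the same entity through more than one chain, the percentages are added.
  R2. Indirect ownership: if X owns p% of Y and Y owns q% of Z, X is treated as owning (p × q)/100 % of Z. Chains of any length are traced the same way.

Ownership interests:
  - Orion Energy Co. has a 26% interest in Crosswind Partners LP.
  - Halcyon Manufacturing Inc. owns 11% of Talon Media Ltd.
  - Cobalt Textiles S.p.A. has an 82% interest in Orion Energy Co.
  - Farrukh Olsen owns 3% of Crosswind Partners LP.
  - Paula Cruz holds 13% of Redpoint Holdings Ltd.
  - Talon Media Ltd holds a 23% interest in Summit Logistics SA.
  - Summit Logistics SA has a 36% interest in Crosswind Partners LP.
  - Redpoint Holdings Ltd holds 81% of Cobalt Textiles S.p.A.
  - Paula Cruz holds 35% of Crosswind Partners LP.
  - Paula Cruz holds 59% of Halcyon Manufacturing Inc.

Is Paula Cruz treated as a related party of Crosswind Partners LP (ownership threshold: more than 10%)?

Yes

Chain via Redpoint Holdings Ltd → Cobalt Textiles S.p.A. → Orion Energy Co. (R2): 13% × 81% × 82% × 26% = 2.244996% of Crosswind Partners LP.
Chain via Halcyon Manufacturing Inc. → Talon Media Ltd → Summit Logistics SA (R2): 59% × 11% × 23% × 36% = 0.537372% of Crosswind Partners LP.
Direct interest in Crosswind Partners LP: 35%.
Aggregating (R1): 2.244996% + 0.537372% + 35% = 37.782368%.
37.782368% exceeds the 10% threshold, so Paula is a related party to Crosswind Partners LP.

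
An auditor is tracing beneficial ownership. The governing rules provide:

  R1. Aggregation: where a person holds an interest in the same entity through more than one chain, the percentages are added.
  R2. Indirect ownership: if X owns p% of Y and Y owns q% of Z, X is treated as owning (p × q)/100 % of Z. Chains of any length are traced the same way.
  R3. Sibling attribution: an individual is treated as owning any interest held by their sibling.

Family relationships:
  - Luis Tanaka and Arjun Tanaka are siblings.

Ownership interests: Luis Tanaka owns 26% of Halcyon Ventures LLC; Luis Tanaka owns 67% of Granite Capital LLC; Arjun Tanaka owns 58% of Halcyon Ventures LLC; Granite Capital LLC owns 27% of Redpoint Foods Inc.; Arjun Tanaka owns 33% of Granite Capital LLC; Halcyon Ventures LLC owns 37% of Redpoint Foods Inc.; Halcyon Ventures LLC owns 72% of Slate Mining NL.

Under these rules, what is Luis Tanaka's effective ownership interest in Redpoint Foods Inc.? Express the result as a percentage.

By sibling attribution (R3), Luis Tanaka is treated as also owning Arjun Tanaka's interest in Halcyon Ventures LLC, giving 26% + 58% = 84%.
By sibling attribution (R3), Luis Tanaka is treated as also owning Arjun Tanaka's interest in Granite Capital LLC, giving 67% + 33% = 100%.
Chain via Halcyon Ventures LLC (R2): 84% × 37% = 31.08% of Redpoint Foods Inc.
Chain via Granite Capital LLC (R2): 100% × 27% = 27% of Redpoint Foods Inc.
Aggregating (R1): 31.08% + 27% = 58.08%.

58.08%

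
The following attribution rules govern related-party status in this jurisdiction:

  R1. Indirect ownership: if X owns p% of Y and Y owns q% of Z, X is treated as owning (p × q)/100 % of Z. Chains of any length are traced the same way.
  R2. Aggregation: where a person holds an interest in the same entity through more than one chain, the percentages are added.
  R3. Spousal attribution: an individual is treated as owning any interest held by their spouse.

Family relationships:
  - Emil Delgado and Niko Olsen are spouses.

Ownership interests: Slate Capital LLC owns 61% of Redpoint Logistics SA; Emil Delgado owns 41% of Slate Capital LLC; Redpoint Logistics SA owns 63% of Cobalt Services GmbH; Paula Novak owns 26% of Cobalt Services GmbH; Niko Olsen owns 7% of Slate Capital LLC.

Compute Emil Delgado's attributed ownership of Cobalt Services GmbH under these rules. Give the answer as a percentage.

By spousal attribution (R3), Emil Delgado is treated as also owning Niko Olsen's interest in Slate Capital LLC, giving 41% + 7% = 48%.
Chain via Slate Capital LLC → Redpoint Logistics SA (R1): 48% × 61% × 63% = 18.4464% of Cobalt Services GmbH.

18.4464%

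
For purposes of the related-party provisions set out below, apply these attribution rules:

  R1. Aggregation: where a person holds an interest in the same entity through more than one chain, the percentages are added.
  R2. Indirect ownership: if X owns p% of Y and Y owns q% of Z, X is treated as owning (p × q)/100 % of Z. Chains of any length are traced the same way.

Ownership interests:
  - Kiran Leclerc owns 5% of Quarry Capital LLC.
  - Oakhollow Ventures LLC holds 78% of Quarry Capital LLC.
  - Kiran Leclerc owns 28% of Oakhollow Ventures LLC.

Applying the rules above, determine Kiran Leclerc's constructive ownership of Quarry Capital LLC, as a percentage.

26.84%

Chain via Oakhollow Ventures LLC (R2): 28% × 78% = 21.84% of Quarry Capital LLC.
Direct interest in Quarry Capital LLC: 5%.
Aggregating (R1): 21.84% + 5% = 26.84%.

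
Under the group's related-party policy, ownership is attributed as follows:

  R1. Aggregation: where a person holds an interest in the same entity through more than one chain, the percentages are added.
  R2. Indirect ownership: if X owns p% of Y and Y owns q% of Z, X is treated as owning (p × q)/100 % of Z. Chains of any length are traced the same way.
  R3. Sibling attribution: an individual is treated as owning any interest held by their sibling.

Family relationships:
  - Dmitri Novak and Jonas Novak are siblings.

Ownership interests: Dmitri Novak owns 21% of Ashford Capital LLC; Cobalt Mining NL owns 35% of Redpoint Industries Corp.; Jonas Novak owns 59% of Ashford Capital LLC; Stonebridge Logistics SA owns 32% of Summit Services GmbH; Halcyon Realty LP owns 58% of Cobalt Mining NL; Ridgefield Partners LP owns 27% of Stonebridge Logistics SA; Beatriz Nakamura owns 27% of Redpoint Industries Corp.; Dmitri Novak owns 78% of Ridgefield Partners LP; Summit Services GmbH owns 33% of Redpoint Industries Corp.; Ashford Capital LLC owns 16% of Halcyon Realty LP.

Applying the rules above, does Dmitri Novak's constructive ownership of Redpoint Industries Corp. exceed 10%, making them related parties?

No

By sibling attribution (R3), Dmitri Novak is treated as also owning Jonas Novak's interest in Ashford Capital LLC, giving 21% + 59% = 80%.
Chain via Ashford Capital LLC → Halcyon Realty LP → Cobalt Mining NL (R2): 80% × 16% × 58% × 35% = 2.5984% of Redpoint Industries Corp.
Chain via Ridgefield Partners LP → Stonebridge Logistics SA → Summit Services GmbH (R2): 78% × 27% × 32% × 33% = 2.223936% of Redpoint Industries Corp.
Aggregating (R1): 2.5984% + 2.223936% = 4.822336%.
4.822336% does not exceed the 10% threshold, so Dmitri is not a related party to Redpoint Industries Corp.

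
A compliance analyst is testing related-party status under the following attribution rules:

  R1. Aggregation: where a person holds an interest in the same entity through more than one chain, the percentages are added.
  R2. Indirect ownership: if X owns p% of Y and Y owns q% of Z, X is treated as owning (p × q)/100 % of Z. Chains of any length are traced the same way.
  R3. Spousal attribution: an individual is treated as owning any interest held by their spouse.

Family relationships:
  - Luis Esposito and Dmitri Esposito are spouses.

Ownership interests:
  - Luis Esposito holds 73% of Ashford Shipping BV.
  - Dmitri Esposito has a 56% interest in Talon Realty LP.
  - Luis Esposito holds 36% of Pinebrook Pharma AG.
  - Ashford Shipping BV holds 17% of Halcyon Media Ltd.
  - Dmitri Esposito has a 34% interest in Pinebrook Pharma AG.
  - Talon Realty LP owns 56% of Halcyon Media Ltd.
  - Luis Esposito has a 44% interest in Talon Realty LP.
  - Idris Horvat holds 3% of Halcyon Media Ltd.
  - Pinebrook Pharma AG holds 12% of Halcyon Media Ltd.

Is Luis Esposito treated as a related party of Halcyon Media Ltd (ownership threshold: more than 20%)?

Yes

By spousal attribution (R3), Luis Esposito is treated as also owning Dmitri Esposito's interest in Pinebrook Pharma AG, giving 36% + 34% = 70%.
By spousal attribution (R3), Luis Esposito is treated as also owning Dmitri Esposito's interest in Talon Realty LP, giving 44% + 56% = 100%.
Chain via Pinebrook Pharma AG (R2): 70% × 12% = 8.4% of Halcyon Media Ltd.
Chain via Ashford Shipping BV (R2): 73% × 17% = 12.41% of Halcyon Media Ltd.
Chain via Talon Realty LP (R2): 100% × 56% = 56% of Halcyon Media Ltd.
Aggregating (R1): 8.4% + 12.41% + 56% = 76.81%.
76.81% exceeds the 20% threshold, so Luis is a related party to Halcyon Media Ltd.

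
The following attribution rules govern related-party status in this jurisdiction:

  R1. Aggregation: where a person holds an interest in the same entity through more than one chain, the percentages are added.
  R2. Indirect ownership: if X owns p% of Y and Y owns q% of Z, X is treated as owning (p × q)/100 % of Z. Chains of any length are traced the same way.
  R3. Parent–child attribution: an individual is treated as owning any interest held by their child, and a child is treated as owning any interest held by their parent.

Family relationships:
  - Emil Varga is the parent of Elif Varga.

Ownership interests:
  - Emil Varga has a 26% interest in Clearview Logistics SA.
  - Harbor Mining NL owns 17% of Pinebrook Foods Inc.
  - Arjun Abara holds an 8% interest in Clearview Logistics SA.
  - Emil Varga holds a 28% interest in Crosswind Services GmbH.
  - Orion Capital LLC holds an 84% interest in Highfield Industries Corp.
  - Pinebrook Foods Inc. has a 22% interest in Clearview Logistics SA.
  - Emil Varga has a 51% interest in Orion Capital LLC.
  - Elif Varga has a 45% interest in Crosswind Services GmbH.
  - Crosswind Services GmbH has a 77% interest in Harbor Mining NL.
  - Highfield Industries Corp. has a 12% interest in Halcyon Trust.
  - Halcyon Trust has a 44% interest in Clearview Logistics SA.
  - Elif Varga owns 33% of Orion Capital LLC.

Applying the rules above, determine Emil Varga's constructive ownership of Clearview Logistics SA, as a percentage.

By parent–child attribution (R3), Emil Varga is treated as also owning Elif Varga's interest in Crosswind Services GmbH, giving 28% + 45% = 73%.
By parent–child attribution (R3), Emil Varga is treated as also owning Elif Varga's interest in Orion Capital LLC, giving 51% + 33% = 84%.
Chain via Crosswind Services GmbH → Harbor Mining NL → Pinebrook Foods Inc. (R2): 73% × 77% × 17% × 22% = 2.102254% of Clearview Logistics SA.
Chain via Orion Capital LLC → Highfield Industries Corp. → Halcyon Trust (R2): 84% × 84% × 12% × 44% = 3.725568% of Clearview Logistics SA.
Direct interest in Clearview Logistics SA: 26%.
Aggregating (R1): 2.102254% + 3.725568% + 26% = 31.827822%.

31.827822%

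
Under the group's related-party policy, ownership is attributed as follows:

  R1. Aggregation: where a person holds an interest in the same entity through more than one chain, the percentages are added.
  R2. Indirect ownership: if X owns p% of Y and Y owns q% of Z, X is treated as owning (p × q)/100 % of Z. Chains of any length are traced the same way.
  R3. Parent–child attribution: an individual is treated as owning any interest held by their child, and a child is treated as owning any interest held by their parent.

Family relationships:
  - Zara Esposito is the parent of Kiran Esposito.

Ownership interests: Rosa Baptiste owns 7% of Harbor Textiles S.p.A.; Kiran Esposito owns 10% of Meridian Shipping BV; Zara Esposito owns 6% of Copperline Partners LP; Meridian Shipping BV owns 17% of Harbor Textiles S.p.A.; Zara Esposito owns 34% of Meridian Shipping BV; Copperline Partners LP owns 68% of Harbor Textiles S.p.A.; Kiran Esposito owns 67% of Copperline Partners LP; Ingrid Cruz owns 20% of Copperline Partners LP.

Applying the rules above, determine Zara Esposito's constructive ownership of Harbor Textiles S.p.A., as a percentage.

57.12%

By parent–child attribution (R3), Zara Esposito is treated as also owning Kiran Esposito's interest in Copperline Partners LP, giving 6% + 67% = 73%.
By parent–child attribution (R3), Zara Esposito is treated as also owning Kiran Esposito's interest in Meridian Shipping BV, giving 34% + 10% = 44%.
Chain via Copperline Partners LP (R2): 73% × 68% = 49.64% of Harbor Textiles S.p.A.
Chain via Meridian Shipping BV (R2): 44% × 17% = 7.48% of Harbor Textiles S.p.A.
Aggregating (R1): 49.64% + 7.48% = 57.12%.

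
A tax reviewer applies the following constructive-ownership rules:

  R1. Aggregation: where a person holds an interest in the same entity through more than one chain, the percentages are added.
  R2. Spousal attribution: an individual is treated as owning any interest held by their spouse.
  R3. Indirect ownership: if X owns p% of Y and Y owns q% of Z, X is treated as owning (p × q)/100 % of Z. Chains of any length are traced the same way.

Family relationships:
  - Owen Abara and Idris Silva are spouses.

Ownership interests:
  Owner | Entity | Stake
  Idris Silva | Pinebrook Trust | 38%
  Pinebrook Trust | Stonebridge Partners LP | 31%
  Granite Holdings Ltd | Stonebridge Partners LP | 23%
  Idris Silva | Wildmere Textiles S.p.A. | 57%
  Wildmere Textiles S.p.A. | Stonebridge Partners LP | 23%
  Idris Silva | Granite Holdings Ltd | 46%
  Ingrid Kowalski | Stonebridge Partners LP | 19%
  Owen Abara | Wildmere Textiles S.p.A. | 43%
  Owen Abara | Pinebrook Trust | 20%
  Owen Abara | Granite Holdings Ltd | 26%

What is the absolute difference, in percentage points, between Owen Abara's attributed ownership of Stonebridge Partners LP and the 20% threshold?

By spousal attribution (R2), Owen Abara is treated as also owning Idris Silva's interest in Wildmere Textiles S.p.A, giving 43% + 57% = 100%.
By spousal attribution (R2), Owen Abara is treated as also owning Idris Silva's interest in Granite Holdings Ltd, giving 26% + 46% = 72%.
By spousal attribution (R2), Owen Abara is treated as also owning Idris Silva's interest in Pinebrook Trust, giving 20% + 38% = 58%.
Chain via Wildmere Textiles S.p.A. (R3): 100% × 23% = 23% of Stonebridge Partners LP.
Chain via Granite Holdings Ltd (R3): 72% × 23% = 16.56% of Stonebridge Partners LP.
Chain via Pinebrook Trust (R3): 58% × 31% = 17.98% of Stonebridge Partners LP.
Aggregating (R1): 23% + 16.56% + 17.98% = 57.54%.
57.54% exceeds the 20% threshold by 37.54 percentage points.

37.54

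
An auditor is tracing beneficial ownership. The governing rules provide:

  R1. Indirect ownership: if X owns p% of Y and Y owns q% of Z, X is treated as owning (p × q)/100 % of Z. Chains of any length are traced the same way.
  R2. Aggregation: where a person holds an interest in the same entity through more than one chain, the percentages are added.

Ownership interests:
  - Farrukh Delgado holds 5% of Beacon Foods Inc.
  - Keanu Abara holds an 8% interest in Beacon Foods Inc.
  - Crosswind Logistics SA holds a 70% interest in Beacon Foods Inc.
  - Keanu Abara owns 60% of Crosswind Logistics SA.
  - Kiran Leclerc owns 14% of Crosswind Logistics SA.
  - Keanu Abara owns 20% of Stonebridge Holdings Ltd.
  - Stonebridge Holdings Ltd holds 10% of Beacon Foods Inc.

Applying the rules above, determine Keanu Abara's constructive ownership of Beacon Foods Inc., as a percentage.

52%

Chain via Stonebridge Holdings Ltd (R1): 20% × 10% = 2% of Beacon Foods Inc.
Chain via Crosswind Logistics SA (R1): 60% × 70% = 42% of Beacon Foods Inc.
Direct interest in Beacon Foods Inc: 8%.
Aggregating (R2): 2% + 42% + 8% = 52%.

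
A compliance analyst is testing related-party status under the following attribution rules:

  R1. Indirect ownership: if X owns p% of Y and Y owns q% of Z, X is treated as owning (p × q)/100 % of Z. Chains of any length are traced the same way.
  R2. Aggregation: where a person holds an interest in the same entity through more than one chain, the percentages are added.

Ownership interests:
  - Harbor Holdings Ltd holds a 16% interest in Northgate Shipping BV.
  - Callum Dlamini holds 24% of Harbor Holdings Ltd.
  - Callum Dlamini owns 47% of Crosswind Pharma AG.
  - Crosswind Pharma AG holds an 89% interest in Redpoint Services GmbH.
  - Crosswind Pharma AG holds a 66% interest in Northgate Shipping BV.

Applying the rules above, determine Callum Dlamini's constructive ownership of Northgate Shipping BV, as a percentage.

Chain via Harbor Holdings Ltd (R1): 24% × 16% = 3.84% of Northgate Shipping BV.
Chain via Crosswind Pharma AG (R1): 47% × 66% = 31.02% of Northgate Shipping BV.
Aggregating (R2): 3.84% + 31.02% = 34.86%.

34.86%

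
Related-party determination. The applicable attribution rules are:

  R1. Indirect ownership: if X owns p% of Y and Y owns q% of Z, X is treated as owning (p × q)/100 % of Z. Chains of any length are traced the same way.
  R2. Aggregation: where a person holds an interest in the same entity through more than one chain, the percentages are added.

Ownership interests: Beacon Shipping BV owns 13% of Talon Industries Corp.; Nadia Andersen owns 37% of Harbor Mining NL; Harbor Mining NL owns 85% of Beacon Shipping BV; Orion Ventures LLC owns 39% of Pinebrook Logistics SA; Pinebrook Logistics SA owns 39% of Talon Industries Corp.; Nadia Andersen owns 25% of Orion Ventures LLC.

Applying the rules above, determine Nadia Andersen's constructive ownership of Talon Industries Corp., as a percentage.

7.891%

Chain via Orion Ventures LLC → Pinebrook Logistics SA (R1): 25% × 39% × 39% = 3.8025% of Talon Industries Corp.
Chain via Harbor Mining NL → Beacon Shipping BV (R1): 37% × 85% × 13% = 4.0885% of Talon Industries Corp.
Aggregating (R2): 3.8025% + 4.0885% = 7.891%.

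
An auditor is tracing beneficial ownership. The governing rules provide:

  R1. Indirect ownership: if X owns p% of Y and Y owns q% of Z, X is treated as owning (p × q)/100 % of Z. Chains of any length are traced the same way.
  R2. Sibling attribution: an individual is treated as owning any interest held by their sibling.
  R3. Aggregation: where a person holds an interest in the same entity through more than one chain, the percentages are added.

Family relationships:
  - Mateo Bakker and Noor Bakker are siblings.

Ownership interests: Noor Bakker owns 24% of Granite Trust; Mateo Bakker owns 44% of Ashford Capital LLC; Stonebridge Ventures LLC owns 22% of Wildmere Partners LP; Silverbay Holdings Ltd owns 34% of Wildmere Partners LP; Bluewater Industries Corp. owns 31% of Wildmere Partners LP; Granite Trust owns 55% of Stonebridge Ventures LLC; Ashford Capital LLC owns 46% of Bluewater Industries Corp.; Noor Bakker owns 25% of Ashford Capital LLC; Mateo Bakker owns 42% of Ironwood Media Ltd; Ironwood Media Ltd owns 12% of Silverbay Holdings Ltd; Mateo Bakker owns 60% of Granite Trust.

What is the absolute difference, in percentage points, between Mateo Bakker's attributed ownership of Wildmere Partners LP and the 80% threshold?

By sibling attribution (R2), Mateo Bakker is treated as also owning Noor Bakker's interest in Granite Trust, giving 60% + 24% = 84%.
By sibling attribution (R2), Mateo Bakker is treated as also owning Noor Bakker's interest in Ashford Capital LLC, giving 44% + 25% = 69%.
Chain via Ironwood Media Ltd → Silverbay Holdings Ltd (R1): 42% × 12% × 34% = 1.7136% of Wildmere Partners LP.
Chain via Granite Trust → Stonebridge Ventures LLC (R1): 84% × 55% × 22% = 10.164% of Wildmere Partners LP.
Chain via Ashford Capital LLC → Bluewater Industries Corp. (R1): 69% × 46% × 31% = 9.8394% of Wildmere Partners LP.
Aggregating (R3): 1.7136% + 10.164% + 9.8394% = 21.717%.
21.717% falls short of the 80% threshold by 58.283 percentage points.

58.283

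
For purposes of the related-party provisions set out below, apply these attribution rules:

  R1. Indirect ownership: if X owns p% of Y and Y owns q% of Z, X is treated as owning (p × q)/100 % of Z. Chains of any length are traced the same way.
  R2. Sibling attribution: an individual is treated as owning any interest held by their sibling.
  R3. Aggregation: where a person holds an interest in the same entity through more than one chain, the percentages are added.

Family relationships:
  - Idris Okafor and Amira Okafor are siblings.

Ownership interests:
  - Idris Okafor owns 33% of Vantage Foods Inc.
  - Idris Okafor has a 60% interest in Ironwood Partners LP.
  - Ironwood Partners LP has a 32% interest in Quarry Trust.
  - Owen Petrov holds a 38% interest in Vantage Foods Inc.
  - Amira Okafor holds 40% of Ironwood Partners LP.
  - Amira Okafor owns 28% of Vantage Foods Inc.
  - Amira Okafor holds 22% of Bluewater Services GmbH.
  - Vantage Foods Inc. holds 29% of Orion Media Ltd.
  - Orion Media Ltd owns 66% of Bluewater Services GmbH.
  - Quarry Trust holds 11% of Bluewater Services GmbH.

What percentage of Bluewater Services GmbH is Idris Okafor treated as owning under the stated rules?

By sibling attribution (R2), Idris Okafor is treated as also owning Amira Okafor's interest in Vantage Foods Inc, giving 33% + 28% = 61%.
By sibling attribution (R2), Idris Okafor is treated as also owning Amira Okafor's interest in Ironwood Partners LP, giving 60% + 40% = 100%.
By sibling attribution (R2), Idris Okafor is treated as owning Amira Okafor's 22% interest in Bluewater Services GmbH.
Chain via Vantage Foods Inc. → Orion Media Ltd (R1): 61% × 29% × 66% = 11.6754% of Bluewater Services GmbH.
Chain via Ironwood Partners LP → Quarry Trust (R1): 100% × 32% × 11% = 3.52% of Bluewater Services GmbH.
Direct interest in Bluewater Services GmbH: 22%.
Aggregating (R3): 11.6754% + 3.52% + 22% = 37.1954%.

37.1954%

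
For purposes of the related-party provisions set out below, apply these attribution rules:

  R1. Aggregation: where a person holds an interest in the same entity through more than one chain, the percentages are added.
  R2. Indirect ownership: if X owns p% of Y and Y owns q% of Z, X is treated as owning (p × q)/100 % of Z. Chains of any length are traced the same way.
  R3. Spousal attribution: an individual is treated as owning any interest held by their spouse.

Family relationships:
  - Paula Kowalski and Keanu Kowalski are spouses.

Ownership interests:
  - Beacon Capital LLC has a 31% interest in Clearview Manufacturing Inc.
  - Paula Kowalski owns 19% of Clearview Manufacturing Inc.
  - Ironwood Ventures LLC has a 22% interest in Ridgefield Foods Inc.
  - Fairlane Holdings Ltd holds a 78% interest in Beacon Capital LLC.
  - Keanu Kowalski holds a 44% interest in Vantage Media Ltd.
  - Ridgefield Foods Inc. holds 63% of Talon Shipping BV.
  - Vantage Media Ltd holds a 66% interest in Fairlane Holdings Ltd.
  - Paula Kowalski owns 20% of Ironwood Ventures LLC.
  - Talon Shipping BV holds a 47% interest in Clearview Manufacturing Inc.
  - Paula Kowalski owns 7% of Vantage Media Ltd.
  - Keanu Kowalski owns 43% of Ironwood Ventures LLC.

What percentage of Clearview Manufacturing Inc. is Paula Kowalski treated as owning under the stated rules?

By spousal attribution (R3), Paula Kowalski is treated as also owning Keanu Kowalski's interest in Vantage Media Ltd, giving 7% + 44% = 51%.
By spousal attribution (R3), Paula Kowalski is treated as also owning Keanu Kowalski's interest in Ironwood Ventures LLC, giving 20% + 43% = 63%.
Chain via Vantage Media Ltd → Fairlane Holdings Ltd → Beacon Capital LLC (R2): 51% × 66% × 78% × 31% = 8.138988% of Clearview Manufacturing Inc.
Chain via Ironwood Ventures LLC → Ridgefield Foods Inc. → Talon Shipping BV (R2): 63% × 22% × 63% × 47% = 4.103946% of Clearview Manufacturing Inc.
Direct interest in Clearview Manufacturing Inc: 19%.
Aggregating (R1): 8.138988% + 4.103946% + 19% = 31.242934%.

31.242934%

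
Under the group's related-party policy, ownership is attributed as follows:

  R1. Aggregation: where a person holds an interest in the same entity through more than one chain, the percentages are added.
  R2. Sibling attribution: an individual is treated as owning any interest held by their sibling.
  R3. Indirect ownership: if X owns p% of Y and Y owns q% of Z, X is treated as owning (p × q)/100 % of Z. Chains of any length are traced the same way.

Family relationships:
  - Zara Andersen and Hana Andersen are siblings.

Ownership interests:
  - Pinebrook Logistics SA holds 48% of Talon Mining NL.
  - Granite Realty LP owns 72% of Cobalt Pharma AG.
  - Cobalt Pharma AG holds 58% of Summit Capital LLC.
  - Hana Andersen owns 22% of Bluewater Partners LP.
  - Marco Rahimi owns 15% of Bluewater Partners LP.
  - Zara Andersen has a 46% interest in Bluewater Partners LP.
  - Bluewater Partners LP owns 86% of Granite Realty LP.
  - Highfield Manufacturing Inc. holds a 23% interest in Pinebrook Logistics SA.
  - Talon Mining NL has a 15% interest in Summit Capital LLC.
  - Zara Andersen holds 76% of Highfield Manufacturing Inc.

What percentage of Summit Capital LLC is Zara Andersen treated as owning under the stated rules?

25.679808%

By sibling attribution (R2), Zara Andersen is treated as also owning Hana Andersen's interest in Bluewater Partners LP, giving 46% + 22% = 68%.
Chain via Bluewater Partners LP → Granite Realty LP → Cobalt Pharma AG (R3): 68% × 86% × 72% × 58% = 24.421248% of Summit Capital LLC.
Chain via Highfield Manufacturing Inc. → Pinebrook Logistics SA → Talon Mining NL (R3): 76% × 23% × 48% × 15% = 1.25856% of Summit Capital LLC.
Aggregating (R1): 24.421248% + 1.25856% = 25.679808%.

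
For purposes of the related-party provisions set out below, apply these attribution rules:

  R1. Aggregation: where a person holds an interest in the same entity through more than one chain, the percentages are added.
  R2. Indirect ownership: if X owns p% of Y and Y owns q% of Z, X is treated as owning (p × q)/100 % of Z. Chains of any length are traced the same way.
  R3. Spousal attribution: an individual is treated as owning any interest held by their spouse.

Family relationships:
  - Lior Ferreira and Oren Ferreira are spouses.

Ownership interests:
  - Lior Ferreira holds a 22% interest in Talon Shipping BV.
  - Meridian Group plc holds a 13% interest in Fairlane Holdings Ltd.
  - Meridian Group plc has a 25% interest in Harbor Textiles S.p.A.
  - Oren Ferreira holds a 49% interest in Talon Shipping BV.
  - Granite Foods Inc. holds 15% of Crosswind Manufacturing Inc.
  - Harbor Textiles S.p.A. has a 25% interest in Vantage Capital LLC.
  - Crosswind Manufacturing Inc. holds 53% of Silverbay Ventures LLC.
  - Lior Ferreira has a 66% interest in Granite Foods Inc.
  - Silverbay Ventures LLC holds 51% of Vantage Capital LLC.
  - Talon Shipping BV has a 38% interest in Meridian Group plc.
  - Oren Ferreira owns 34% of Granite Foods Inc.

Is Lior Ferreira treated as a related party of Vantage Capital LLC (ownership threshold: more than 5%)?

By spousal attribution (R3), Lior Ferreira is treated as also owning Oren Ferreira's interest in Talon Shipping BV, giving 22% + 49% = 71%.
By spousal attribution (R3), Lior Ferreira is treated as also owning Oren Ferreira's interest in Granite Foods Inc, giving 66% + 34% = 100%.
Chain via Talon Shipping BV → Meridian Group plc → Harbor Textiles S.p.A. (R2): 71% × 38% × 25% × 25% = 1.68625% of Vantage Capital LLC.
Chain via Granite Foods Inc. → Crosswind Manufacturing Inc. → Silverbay Ventures LLC (R2): 100% × 15% × 53% × 51% = 4.0545% of Vantage Capital LLC.
Aggregating (R1): 1.68625% + 4.0545% = 5.74075%.
5.74075% exceeds the 5% threshold, so Lior is a related party to Vantage Capital LLC.

Yes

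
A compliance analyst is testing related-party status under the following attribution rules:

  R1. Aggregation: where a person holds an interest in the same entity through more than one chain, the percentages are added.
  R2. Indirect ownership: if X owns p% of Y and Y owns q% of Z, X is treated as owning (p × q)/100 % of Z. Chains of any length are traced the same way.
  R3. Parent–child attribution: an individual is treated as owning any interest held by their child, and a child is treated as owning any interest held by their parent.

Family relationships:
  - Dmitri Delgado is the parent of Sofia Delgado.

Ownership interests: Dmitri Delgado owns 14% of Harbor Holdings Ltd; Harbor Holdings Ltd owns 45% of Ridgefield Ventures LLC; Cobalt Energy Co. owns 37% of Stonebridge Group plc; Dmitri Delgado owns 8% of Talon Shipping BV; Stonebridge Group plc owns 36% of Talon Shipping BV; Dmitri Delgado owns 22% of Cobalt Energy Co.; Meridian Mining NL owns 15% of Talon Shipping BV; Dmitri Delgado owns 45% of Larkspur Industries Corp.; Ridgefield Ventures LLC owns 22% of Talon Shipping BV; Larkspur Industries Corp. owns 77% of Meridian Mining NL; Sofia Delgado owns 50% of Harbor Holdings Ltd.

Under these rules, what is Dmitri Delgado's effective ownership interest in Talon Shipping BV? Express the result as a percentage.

22.4639%

By parent–child attribution (R3), Dmitri Delgado is treated as also owning Sofia Delgado's interest in Harbor Holdings Ltd, giving 14% + 50% = 64%.
Chain via Harbor Holdings Ltd → Ridgefield Ventures LLC (R2): 64% × 45% × 22% = 6.336% of Talon Shipping BV.
Chain via Larkspur Industries Corp. → Meridian Mining NL (R2): 45% × 77% × 15% = 5.1975% of Talon Shipping BV.
Chain via Cobalt Energy Co. → Stonebridge Group plc (R2): 22% × 37% × 36% = 2.9304% of Talon Shipping BV.
Direct interest in Talon Shipping BV: 8%.
Aggregating (R1): 6.336% + 5.1975% + 2.9304% + 8% = 22.4639%.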